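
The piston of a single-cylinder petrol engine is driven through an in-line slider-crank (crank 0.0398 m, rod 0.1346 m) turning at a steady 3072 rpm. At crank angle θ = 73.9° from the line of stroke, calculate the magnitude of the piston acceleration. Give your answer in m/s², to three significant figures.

ω = 2π·3072/60 = 321.7 rad/s
x(θ) = r cosθ + √(L² − r² sin²θ); with ω constant, a = ω²·d²x/dθ².
d²x/dθ² = −r cosθ − r²(cos2θ)/√u − r⁴ sin²2θ/(4u^{3/2}),  u = L² − r² sin²θ = 0.0166549 m².
Substituting r = 0.0398 m, L = 0.1346 m, θ = 73.9°: d²x/dθ² = -0.00073362 m.
a = ω²·d²x/dθ² = (321.7)²·(-0.00073362) = -75.922 m/s²;  |a| = 75.922 m/s².

75.9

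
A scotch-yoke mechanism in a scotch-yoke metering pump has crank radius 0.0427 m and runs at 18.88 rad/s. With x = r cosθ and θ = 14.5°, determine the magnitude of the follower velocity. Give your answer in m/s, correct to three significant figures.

0.202

ω = 18.88 rad/s
x = r cosθ ⇒ ẋ = −rω sinθ.
|v| = rω|sinθ| = 0.0427·18.88·|sin 14.5°| = 0.20185 m/s.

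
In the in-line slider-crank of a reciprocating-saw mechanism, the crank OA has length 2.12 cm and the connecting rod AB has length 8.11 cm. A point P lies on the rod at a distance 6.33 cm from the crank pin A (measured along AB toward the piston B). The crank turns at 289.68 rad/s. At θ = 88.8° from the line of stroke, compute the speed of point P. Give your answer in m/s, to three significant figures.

6.17

ω = 289.7 rad/s.  Crank-pin speed |V_A| = rω = 6.1412 m/s, perpendicular to OA.
Rod angle: sinφ = −(r/L) sinθ ⇒ φ = -15.150°; ω_rod = −rω cosθ/√(L²−r²sin²θ) = -1.6429 rad/s.
V_P = V_A + ω_rod × AP, with AP = 0.0633 m along the rod.
Components: V_Px = −rω sinθ − a·ω_rod·sinφ = -6.167 m/s;  V_Py = rω cosθ + a·ω_rod·cosφ = +0.028228 m/s.
|V_P| = √(V_Px² + V_Py²) = 6.1671 m/s.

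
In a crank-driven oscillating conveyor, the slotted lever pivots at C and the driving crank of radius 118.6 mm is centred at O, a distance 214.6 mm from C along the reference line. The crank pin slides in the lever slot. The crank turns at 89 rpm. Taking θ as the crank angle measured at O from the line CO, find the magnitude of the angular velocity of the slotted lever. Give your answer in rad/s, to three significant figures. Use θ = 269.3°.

ω = 9.32 rad/s (from 89 rpm).
Crank pin A relative to C: A = (d + r cosθ, r sinθ); lever angle φ = atan2(r sinθ, d + r cosθ).
Differentiating tanφ: φ̇ = rω(d cosθ + r)/(d² + r² + 2dr cosθ).
d² + r² + 2dr cosθ = |CA|² = 0.0594972 m²;  d cosθ + r = +0.11598 m.
|ω_lever| = |0.1186·9.32·+0.11598| / 0.0594972 = 2.1547 rad/s.

2.15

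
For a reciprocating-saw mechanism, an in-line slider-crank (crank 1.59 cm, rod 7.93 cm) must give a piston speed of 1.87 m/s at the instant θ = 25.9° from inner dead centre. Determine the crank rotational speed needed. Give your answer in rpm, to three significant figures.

2180

For an in-line slider-crank, |v_piston| = rω|sinθ|·[1 + r cosθ/√(L² − r² sin²θ)].
With r = 0.0159 m, L = 0.0793 m, θ = 25.9°: the bracketed kinematic factor |dx/dθ| = 0.0082026 m.
ω = v/|dx/dθ| = 1.87/0.0082026 = 227.98 rad/s.
N = 60ω/(2π) = 2177 rpm.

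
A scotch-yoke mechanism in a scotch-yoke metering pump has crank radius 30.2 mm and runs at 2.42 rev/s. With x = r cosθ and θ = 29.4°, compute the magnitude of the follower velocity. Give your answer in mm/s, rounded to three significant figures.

ω = 15.21 rad/s (from 2.42 rev/s).
x = r cosθ ⇒ ẋ = −rω sinθ.
|v| = rω|sinθ| = 0.0302·15.21·|sin 29.4°| = 0.22542 m/s = 225.42 mm/s.

225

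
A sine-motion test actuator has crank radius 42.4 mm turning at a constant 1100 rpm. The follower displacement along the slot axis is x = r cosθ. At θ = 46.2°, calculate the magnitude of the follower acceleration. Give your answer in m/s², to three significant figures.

389

ω = 115.2 rad/s (from 1100 rpm).
x = r cosθ ⇒ ẍ = −rω² cosθ (ω constant).
|a| = rω²|cosθ| = 0.0424·(115.2)²·|cos 46.2°| = 389.41 m/s².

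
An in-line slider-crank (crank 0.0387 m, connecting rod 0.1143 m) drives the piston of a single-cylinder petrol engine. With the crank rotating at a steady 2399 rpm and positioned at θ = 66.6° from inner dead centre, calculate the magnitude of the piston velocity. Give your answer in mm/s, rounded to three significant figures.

10200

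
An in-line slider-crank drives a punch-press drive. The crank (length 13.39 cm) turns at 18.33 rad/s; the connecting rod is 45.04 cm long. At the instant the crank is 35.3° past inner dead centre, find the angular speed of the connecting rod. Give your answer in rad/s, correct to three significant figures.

4.51

ω = 18.33 rad/s
The rod makes angle φ with the slider axis where L sinφ = r sinθ; differentiating, L cosφ·φ̇ = r ω cosθ.
L cosφ = √(L² − r² sin²θ) = 0.4437 m.
|ω_rod| = r ω |cosθ| / √(L² − r² sin²θ) = 0.1339·18.33·0.81614/0.4437 = 4.5145 rad/s.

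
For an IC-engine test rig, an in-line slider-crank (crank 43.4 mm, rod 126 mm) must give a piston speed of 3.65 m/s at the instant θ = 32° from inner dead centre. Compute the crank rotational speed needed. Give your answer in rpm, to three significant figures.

1170

For an in-line slider-crank, |v_piston| = rω|sinθ|·[1 + r cosθ/√(L² − r² sin²θ)].
With r = 0.0434 m, L = 0.126 m, θ = 32°: the bracketed kinematic factor |dx/dθ| = 0.029831 m.
ω = v/|dx/dθ| = 3.65/0.029831 = 122.35 rad/s.
N = 60ω/(2π) = 1168.4 rpm.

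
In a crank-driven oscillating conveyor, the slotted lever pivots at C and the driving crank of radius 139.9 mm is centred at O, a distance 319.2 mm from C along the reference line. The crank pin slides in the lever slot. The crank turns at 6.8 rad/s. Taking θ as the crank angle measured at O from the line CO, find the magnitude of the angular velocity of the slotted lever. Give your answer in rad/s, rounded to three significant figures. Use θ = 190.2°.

ω = 6.8 rad/s
Crank pin A relative to C: A = (d + r cosθ, r sinθ); lever angle φ = atan2(r sinθ, d + r cosθ).
Differentiating tanφ: φ̇ = rω(d cosθ + r)/(d² + r² + 2dr cosθ).
d² + r² + 2dr cosθ = |CA|² = 0.03356 m²;  d cosθ + r = -0.17426 m.
|ω_lever| = |0.1399·6.8·-0.17426| / 0.03356 = 4.9396 rad/s.

4.94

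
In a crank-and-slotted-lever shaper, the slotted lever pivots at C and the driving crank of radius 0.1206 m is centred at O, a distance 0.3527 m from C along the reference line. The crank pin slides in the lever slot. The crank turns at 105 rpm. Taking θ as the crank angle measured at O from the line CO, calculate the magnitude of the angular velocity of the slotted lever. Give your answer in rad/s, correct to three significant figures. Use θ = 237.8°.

0.954

ω = 11 rad/s (from 105 rpm).
Crank pin A relative to C: A = (d + r cosθ, r sinθ); lever angle φ = atan2(r sinθ, d + r cosθ).
Differentiating tanφ: φ̇ = rω(d cosθ + r)/(d² + r² + 2dr cosθ).
d² + r² + 2dr cosθ = |CA|² = 0.0936092 m²;  d cosθ + r = -0.067345 m.
|ω_lever| = |0.1206·11·-0.067345| / 0.0936092 = 0.95401 rad/s.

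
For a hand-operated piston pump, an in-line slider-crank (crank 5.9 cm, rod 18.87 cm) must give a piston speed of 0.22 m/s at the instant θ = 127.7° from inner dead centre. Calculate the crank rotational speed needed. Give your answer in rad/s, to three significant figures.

5.87

For an in-line slider-crank, |v_piston| = rω|sinθ|·[1 + r cosθ/√(L² − r² sin²θ)].
With r = 0.059 m, L = 0.1887 m, θ = 127.7°: the bracketed kinematic factor |dx/dθ| = 0.03747 m.
ω = v/|dx/dθ| = 0.22/0.03747 = 5.8714 rad/s.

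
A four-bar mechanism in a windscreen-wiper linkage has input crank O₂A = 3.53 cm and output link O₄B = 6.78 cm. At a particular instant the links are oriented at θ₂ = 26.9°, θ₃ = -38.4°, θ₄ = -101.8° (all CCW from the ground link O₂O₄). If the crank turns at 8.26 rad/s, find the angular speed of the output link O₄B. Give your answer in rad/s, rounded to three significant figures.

ω₂ = 8.26 rad/s
Differentiating the loop-closure r₂e^{iθ₂}+r₃e^{iθ₃}=r₁+r₄e^{iθ₄} gives r₂ω₂e^{iθ₂}+r₃ω₃e^{iθ₃}=r₄ω₄e^{iθ₄}.
Eliminating the other unknown: ω₄ = r₂ω₂ sin(θ₂−θ₃) / [r₄ sin(θ₄−θ₃)].
Numerator sine = +0.90851; denominator sine = -0.89415.
Result = 0.0353·8.26·(+0.90851) / (0.0678·(-0.89415)) = -4.3696 rad/s; magnitude 4.3696 rad/s.

4.37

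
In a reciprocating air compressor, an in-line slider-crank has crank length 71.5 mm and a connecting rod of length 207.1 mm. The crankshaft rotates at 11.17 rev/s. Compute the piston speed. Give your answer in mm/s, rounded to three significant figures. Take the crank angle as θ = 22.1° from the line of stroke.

ω = 2π·11.2 = 70.18 rad/s
For an in-line slider-crank, x = r cosθ + √(L² − r² sin²θ), so v = −rω sinθ·[1 + r cosθ/√(L² − r² sin²θ)].
With r = 0.0715 m, L = 0.2071 m, θ = 22.1°: √(L² − r² sin²θ) = 0.20535 m.
v = −0.0715·70.18·0.37622·[1 + 0.0715·0.92653/0.20535] = -2.497 m/s.
|v| = 2.497 m/s = 2497 mm/s.

2500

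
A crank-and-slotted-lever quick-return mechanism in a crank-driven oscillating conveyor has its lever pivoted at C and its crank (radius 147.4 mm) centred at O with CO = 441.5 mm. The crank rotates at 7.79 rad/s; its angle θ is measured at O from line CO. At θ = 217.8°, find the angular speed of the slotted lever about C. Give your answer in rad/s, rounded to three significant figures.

2.03

ω = 7.79 rad/s
Crank pin A relative to C: A = (d + r cosθ, r sinθ); lever angle φ = atan2(r sinθ, d + r cosθ).
Differentiating tanφ: φ̇ = rω(d cosθ + r)/(d² + r² + 2dr cosθ).
d² + r² + 2dr cosθ = |CA|² = 0.113807 m²;  d cosθ + r = -0.20145 m.
|ω_lever| = |0.1474·7.79·-0.20145| / 0.113807 = 2.0325 rad/s.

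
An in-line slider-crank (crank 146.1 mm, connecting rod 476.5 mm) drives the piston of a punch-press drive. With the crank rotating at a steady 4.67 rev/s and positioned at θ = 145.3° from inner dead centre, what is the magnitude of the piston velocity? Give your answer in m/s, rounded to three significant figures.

ω = 2π·4.67 = 29.34 rad/s
For an in-line slider-crank, x = r cosθ + √(L² − r² sin²θ), so v = −rω sinθ·[1 + r cosθ/√(L² − r² sin²θ)].
With r = 0.1461 m, L = 0.4765 m, θ = 145.3°: √(L² − r² sin²θ) = 0.46919 m.
v = −0.1461·29.34·0.56928·[1 + 0.1461·-0.82214/0.46919] = -1.8157 m/s.
|v| = 1.8157 m/s.

1.82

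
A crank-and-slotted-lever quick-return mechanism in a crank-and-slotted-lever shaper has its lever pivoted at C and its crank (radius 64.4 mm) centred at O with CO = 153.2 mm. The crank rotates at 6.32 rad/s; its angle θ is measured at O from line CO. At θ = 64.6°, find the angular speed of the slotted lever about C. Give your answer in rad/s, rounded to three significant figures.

1.47

ω = 6.32 rad/s
Crank pin A relative to C: A = (d + r cosθ, r sinθ); lever angle φ = atan2(r sinθ, d + r cosθ).
Differentiating tanφ: φ̇ = rω(d cosθ + r)/(d² + r² + 2dr cosθ).
d² + r² + 2dr cosθ = |CA|² = 0.0360814 m²;  d cosθ + r = +0.13011 m.
|ω_lever| = |0.0644·6.32·+0.13011| / 0.0360814 = 1.4677 rad/s.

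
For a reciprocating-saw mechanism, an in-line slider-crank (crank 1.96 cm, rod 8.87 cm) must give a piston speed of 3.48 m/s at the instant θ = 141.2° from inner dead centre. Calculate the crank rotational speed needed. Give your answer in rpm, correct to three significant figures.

3280

For an in-line slider-crank, |v_piston| = rω|sinθ|·[1 + r cosθ/√(L² − r² sin²θ)].
With r = 0.0196 m, L = 0.0887 m, θ = 141.2°: the bracketed kinematic factor |dx/dθ| = 0.010146 m.
ω = v/|dx/dθ| = 3.48/0.010146 = 343 rad/s.
N = 60ω/(2π) = 3275.4 rpm.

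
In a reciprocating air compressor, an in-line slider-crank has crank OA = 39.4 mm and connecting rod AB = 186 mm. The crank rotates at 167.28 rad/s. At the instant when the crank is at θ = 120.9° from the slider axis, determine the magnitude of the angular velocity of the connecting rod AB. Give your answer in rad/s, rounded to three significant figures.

ω = 167.3 rad/s
The rod makes angle φ with the slider axis where L sinφ = r sinθ; differentiating, L cosφ·φ̇ = r ω cosθ.
L cosφ = √(L² − r² sin²θ) = 0.1829 m.
|ω_rod| = r ω |cosθ| / √(L² − r² sin²θ) = 0.0394·167.3·0.51354/0.1829 = 18.505 rad/s.

18.5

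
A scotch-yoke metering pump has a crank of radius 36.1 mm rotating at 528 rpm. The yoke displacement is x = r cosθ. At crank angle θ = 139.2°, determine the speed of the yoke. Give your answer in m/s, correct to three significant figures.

1.30

ω = 55.29 rad/s (from 528 rpm).
x = r cosθ ⇒ ẋ = −rω sinθ.
|v| = rω|sinθ| = 0.0361·55.29·|sin 139.2°| = 1.3043 m/s.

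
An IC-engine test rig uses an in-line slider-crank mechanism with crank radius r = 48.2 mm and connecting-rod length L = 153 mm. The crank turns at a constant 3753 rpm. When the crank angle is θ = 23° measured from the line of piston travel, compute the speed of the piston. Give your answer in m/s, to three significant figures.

9.56

ω = 2π·3753/60 = 393 rad/s
For an in-line slider-crank, x = r cosθ + √(L² − r² sin²θ), so v = −rω sinθ·[1 + r cosθ/√(L² − r² sin²θ)].
With r = 0.0482 m, L = 0.153 m, θ = 23°: √(L² − r² sin²θ) = 0.15184 m.
v = −0.0482·393·0.39073·[1 + 0.0482·0.92050/0.15184] = -9.5646 m/s.
|v| = 9.5646 m/s.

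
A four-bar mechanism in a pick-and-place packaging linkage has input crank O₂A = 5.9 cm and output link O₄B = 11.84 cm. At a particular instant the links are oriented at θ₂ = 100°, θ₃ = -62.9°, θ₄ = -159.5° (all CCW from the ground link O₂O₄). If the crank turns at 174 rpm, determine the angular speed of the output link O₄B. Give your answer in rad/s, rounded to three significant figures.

2.69

ω₂ = 18.22 rad/s (from 174 rpm).
Differentiating the loop-closure r₂e^{iθ₂}+r₃e^{iθ₃}=r₁+r₄e^{iθ₄} gives r₂ω₂e^{iθ₂}+r₃ω₃e^{iθ₃}=r₄ω₄e^{iθ₄}.
Eliminating the other unknown: ω₄ = r₂ω₂ sin(θ₂−θ₃) / [r₄ sin(θ₄−θ₃)].
Numerator sine = +0.29404; denominator sine = -0.99337.
Result = 0.059·18.22·(+0.29404) / (0.1184·(-0.99337)) = -2.6877 rad/s; magnitude 2.6877 rad/s.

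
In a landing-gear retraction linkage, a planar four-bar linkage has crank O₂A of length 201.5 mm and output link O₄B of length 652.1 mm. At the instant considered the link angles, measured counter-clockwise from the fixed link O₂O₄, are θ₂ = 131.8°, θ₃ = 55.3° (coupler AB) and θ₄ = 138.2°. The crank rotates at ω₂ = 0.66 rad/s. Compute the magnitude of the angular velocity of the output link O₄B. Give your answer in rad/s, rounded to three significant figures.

0.200

ω₂ = 0.66 rad/s
Differentiating the loop-closure r₂e^{iθ₂}+r₃e^{iθ₃}=r₁+r₄e^{iθ₄} gives r₂ω₂e^{iθ₂}+r₃ω₃e^{iθ₃}=r₄ω₄e^{iθ₄}.
Eliminating the other unknown: ω₄ = r₂ω₂ sin(θ₂−θ₃) / [r₄ sin(θ₄−θ₃)].
Numerator sine = +0.97237; denominator sine = +0.99233.
Result = 0.2015·0.66·(+0.97237) / (0.6521·(+0.99233)) = +0.19984 rad/s; magnitude 0.19984 rad/s.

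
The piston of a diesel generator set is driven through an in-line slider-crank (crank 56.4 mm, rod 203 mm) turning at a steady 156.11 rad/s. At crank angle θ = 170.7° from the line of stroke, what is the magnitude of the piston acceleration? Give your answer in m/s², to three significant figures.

ω = 156.1 rad/s
x(θ) = r cosθ + √(L² − r² sin²θ); with ω constant, a = ω²·d²x/dθ².
d²x/dθ² = −r cosθ − r²(cos2θ)/√u − r⁴ sin²2θ/(4u^{3/2}),  u = L² − r² sin²θ = 0.0411259 m².
Substituting r = 0.0564 m, L = 0.203 m, θ = 170.7°: d²x/dθ² = +0.040762 m.
a = ω²·d²x/dθ² = (156.1)²·(+0.040762) = +993.37 m/s²;  |a| = 993.37 m/s².

993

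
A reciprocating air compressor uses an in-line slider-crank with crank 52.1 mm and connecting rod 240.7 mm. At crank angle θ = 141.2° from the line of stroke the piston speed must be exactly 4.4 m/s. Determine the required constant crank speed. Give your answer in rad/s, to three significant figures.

For an in-line slider-crank, |v_piston| = rω|sinθ|·[1 + r cosθ/√(L² − r² sin²θ)].
With r = 0.0521 m, L = 0.2407 m, θ = 141.2°: the bracketed kinematic factor |dx/dθ| = 0.027088 m.
ω = v/|dx/dθ| = 4.4/0.027088 = 162.44 rad/s.

162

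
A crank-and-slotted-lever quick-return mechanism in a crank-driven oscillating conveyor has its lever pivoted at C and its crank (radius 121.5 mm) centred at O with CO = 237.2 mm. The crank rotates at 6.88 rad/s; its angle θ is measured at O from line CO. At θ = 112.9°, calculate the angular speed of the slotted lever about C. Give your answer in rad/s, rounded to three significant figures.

0.502

ω = 6.88 rad/s
Crank pin A relative to C: A = (d + r cosθ, r sinθ); lever angle φ = atan2(r sinθ, d + r cosθ).
Differentiating tanφ: φ̇ = rω(d cosθ + r)/(d² + r² + 2dr cosθ).
d² + r² + 2dr cosθ = |CA|² = 0.0485971 m²;  d cosθ + r = +0.0292 m.
|ω_lever| = |0.1215·6.88·+0.0292| / 0.0485971 = 0.50227 rad/s.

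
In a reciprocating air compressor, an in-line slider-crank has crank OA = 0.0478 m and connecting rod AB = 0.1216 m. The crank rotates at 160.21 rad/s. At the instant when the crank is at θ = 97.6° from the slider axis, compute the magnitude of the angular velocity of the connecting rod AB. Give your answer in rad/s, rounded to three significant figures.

9.04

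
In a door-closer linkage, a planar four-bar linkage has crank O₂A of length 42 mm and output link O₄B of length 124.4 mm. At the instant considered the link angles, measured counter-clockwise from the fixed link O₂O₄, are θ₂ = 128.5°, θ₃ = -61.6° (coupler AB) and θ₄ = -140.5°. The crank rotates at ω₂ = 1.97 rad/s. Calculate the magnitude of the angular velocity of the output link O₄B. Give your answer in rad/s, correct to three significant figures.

0.119

ω₂ = 1.97 rad/s
Differentiating the loop-closure r₂e^{iθ₂}+r₃e^{iθ₃}=r₁+r₄e^{iθ₄} gives r₂ω₂e^{iθ₂}+r₃ω₃e^{iθ₃}=r₄ω₄e^{iθ₄}.
Eliminating the other unknown: ω₄ = r₂ω₂ sin(θ₂−θ₃) / [r₄ sin(θ₄−θ₃)].
Numerator sine = -0.17537; denominator sine = -0.98129.
Result = 0.042·1.97·(-0.17537) / (0.1244·(-0.98129)) = +0.11886 rad/s; magnitude 0.11886 rad/s.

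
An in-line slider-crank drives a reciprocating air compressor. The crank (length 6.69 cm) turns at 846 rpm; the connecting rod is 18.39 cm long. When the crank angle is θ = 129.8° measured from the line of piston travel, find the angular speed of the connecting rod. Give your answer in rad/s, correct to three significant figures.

ω = 88.59 rad/s (converted from 846 rpm).
The rod makes angle φ with the slider axis where L sinφ = r sinθ; differentiating, L cosφ·φ̇ = r ω cosθ.
L cosφ = √(L² − r² sin²θ) = 0.17657 m.
|ω_rod| = r ω |cosθ| / √(L² − r² sin²θ) = 0.0669·88.59·0.64011/0.17657 = 21.486 rad/s.

21.5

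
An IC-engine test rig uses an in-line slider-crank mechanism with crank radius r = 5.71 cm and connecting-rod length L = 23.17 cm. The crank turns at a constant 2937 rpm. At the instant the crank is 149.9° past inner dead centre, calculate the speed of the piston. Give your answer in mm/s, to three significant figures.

ω = 2π·2937/60 = 307.6 rad/s
For an in-line slider-crank, x = r cosθ + √(L² − r² sin²θ), so v = −rω sinθ·[1 + r cosθ/√(L² − r² sin²θ)].
With r = 0.0571 m, L = 0.2317 m, θ = 149.9°: √(L² − r² sin²θ) = 0.22992 m.
v = −0.0571·307.6·0.50151·[1 + 0.0571·-0.86515/0.22992] = -6.9151 m/s.
|v| = 6.9151 m/s = 6915.1 mm/s.

6920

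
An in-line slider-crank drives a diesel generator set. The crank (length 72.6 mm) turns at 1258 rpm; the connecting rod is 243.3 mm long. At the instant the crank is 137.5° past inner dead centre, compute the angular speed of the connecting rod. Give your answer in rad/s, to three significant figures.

29.6

ω = 131.7 rad/s (converted from 1258 rpm).
The rod makes angle φ with the slider axis where L sinφ = r sinθ; differentiating, L cosφ·φ̇ = r ω cosθ.
L cosφ = √(L² − r² sin²θ) = 0.2383 m.
|ω_rod| = r ω |cosθ| / √(L² − r² sin²θ) = 0.0726·131.7·0.73728/0.2383 = 29.59 rad/s.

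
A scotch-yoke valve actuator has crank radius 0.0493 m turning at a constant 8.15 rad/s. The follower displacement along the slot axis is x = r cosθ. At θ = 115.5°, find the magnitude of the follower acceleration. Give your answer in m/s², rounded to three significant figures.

1.41

ω = 8.15 rad/s
x = r cosθ ⇒ ẍ = −rω² cosθ (ω constant).
|a| = rω²|cosθ| = 0.0493·(8.15)²·|cos 115.5°| = 1.4098 m/s².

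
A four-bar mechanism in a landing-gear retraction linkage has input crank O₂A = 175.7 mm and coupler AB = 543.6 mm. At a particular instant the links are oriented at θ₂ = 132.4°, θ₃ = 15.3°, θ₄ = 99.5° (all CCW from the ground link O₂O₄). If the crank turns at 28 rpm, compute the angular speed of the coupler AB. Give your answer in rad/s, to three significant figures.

ω₂ = 2.932 rad/s (from 28 rpm).
Differentiating the loop-closure r₂e^{iθ₂}+r₃e^{iθ₃}=r₁+r₄e^{iθ₄} gives r₂ω₂e^{iθ₂}+r₃ω₃e^{iθ₃}=r₄ω₄e^{iθ₄}.
Eliminating the other unknown: ω₃ = r₂ω₂ sin(θ₄−θ₂) / [r₃ sin(θ₃−θ₄)].
Numerator sine = -0.54317; denominator sine = -0.99488.
Result = 0.1757·2.932·(-0.54317) / (0.5436·(-0.99488)) = +0.51742 rad/s; magnitude 0.51742 rad/s.

0.517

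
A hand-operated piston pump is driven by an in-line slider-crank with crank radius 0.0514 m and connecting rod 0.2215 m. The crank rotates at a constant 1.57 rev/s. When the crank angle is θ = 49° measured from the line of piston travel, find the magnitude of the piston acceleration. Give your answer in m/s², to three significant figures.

ω = 2π·1.57 = 9.865 rad/s
x(θ) = r cosθ + √(L² − r² sin²θ); with ω constant, a = ω²·d²x/dθ².
d²x/dθ² = −r cosθ − r²(cos2θ)/√u − r⁴ sin²2θ/(4u^{3/2}),  u = L² − r² sin²θ = 0.0475574 m².
Substituting r = 0.0514 m, L = 0.2215 m, θ = 49°: d²x/dθ² = -0.0322 m.
a = ω²·d²x/dθ² = (9.865)²·(-0.0322) = -3.1334 m/s²;  |a| = 3.1334 m/s².

3.13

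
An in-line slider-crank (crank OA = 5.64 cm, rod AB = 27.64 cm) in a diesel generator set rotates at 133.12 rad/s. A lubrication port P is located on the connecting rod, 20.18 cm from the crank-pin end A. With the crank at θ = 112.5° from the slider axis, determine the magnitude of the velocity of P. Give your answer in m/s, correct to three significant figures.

ω = 133.1 rad/s.  Crank-pin speed |V_A| = rω = 7.508 m/s, perpendicular to OA.
Rod angle: sinφ = −(r/L) sinθ ⇒ φ = -10.866°; ω_rod = −rω cosθ/√(L²−r²sin²θ) = +10.585 rad/s.
V_P = V_A + ω_rod × AP, with AP = 0.2018 m along the rod.
Components: V_Px = −rω sinθ − a·ω_rod·sinφ = -6.5338 m/s;  V_Py = rω cosθ + a·ω_rod·cosφ = -0.77547 m/s.
|V_P| = √(V_Px² + V_Py²) = 6.5796 m/s.

6.58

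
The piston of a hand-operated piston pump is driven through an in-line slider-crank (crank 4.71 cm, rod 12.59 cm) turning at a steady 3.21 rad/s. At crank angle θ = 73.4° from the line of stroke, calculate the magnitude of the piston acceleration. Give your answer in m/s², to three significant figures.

0.0218

ω = 3.21 rad/s
x(θ) = r cosθ + √(L² − r² sin²θ); with ω constant, a = ω²·d²x/dθ².
d²x/dθ² = −r cosθ − r²(cos2θ)/√u − r⁴ sin²2θ/(4u^{3/2}),  u = L² − r² sin²θ = 0.0138135 m².
Substituting r = 0.0471 m, L = 0.1259 m, θ = 73.4°: d²x/dθ² = +0.0021109 m.
a = ω²·d²x/dθ² = (3.21)²·(+0.0021109) = +0.021751 m/s²;  |a| = 0.021751 m/s².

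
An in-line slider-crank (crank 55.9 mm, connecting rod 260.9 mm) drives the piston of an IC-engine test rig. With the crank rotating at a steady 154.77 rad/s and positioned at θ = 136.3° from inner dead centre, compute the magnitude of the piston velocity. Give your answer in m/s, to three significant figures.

5.04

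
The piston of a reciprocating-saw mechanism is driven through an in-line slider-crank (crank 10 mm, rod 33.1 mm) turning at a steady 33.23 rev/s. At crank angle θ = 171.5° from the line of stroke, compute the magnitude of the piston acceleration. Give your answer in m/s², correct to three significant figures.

ω = 2π·33.2 = 208.8 rad/s
x(θ) = r cosθ + √(L² − r² sin²θ); with ω constant, a = ω²·d²x/dθ².
d²x/dθ² = −r cosθ − r²(cos2θ)/√u − r⁴ sin²2θ/(4u^{3/2}),  u = L² − r² sin²θ = 0.00109343 m².
Substituting r = 0.01 m, L = 0.0331 m, θ = 171.5°: d²x/dθ² = +0.0069922 m.
a = ω²·d²x/dθ² = (208.8)²·(+0.0069922) = +304.81 m/s²;  |a| = 304.81 m/s².

305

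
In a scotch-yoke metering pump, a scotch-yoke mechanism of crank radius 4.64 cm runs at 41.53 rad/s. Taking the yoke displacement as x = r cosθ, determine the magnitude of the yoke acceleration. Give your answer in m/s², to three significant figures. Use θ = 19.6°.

ω = 41.53 rad/s
x = r cosθ ⇒ ẍ = −rω² cosθ (ω constant).
|a| = rω²|cosθ| = 0.0464·(41.53)²·|cos 19.6°| = 75.391 m/s².

75.4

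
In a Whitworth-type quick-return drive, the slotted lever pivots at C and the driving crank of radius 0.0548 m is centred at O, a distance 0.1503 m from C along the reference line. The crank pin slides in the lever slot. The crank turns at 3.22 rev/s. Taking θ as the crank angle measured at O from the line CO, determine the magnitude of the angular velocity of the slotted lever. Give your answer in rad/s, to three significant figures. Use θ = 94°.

ω = 20.23 rad/s (from 3.22 rev/s).
Crank pin A relative to C: A = (d + r cosθ, r sinθ); lever angle φ = atan2(r sinθ, d + r cosθ).
Differentiating tanφ: φ̇ = rω(d cosθ + r)/(d² + r² + 2dr cosθ).
d² + r² + 2dr cosθ = |CA|² = 0.024444 m²;  d cosθ + r = +0.044316 m.
|ω_lever| = |0.0548·20.23·+0.044316| / 0.024444 = 2.01 rad/s.

2.01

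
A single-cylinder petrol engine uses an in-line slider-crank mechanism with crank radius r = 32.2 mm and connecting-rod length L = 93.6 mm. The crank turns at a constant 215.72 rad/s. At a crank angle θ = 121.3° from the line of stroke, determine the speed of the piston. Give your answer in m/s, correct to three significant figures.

4.83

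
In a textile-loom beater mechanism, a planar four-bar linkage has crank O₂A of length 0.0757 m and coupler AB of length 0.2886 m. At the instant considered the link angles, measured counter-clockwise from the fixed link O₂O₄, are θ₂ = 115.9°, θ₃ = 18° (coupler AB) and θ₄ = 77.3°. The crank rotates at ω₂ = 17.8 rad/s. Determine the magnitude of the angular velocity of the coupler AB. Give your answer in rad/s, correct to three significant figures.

ω₂ = 17.8 rad/s
Differentiating the loop-closure r₂e^{iθ₂}+r₃e^{iθ₃}=r₁+r₄e^{iθ₄} gives r₂ω₂e^{iθ₂}+r₃ω₃e^{iθ₃}=r₄ω₄e^{iθ₄}.
Eliminating the other unknown: ω₃ = r₂ω₂ sin(θ₄−θ₂) / [r₃ sin(θ₃−θ₄)].
Numerator sine = -0.62388; denominator sine = -0.85985.
Result = 0.0757·17.8·(-0.62388) / (0.2886·(-0.85985)) = +3.3876 rad/s; magnitude 3.3876 rad/s.

3.39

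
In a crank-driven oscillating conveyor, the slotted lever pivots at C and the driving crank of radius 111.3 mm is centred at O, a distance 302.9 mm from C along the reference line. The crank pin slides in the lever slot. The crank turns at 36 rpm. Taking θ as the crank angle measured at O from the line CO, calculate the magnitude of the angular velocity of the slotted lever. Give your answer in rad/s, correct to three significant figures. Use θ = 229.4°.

ω = 3.77 rad/s (from 36 rpm).
Crank pin A relative to C: A = (d + r cosθ, r sinθ); lever angle φ = atan2(r sinθ, d + r cosθ).
Differentiating tanφ: φ̇ = rω(d cosθ + r)/(d² + r² + 2dr cosθ).
d² + r² + 2dr cosθ = |CA|² = 0.0602573 m²;  d cosθ + r = -0.08582 m.
|ω_lever| = |0.1113·3.77·-0.08582| / 0.0602573 = 0.59759 rad/s.

0.598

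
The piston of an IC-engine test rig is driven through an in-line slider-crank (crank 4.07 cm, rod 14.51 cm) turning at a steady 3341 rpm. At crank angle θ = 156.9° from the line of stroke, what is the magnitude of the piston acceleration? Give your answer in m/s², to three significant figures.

3590

ω = 2π·3341/60 = 349.9 rad/s
x(θ) = r cosθ + √(L² − r² sin²θ); with ω constant, a = ω²·d²x/dθ².
d²x/dθ² = −r cosθ − r²(cos2θ)/√u − r⁴ sin²2θ/(4u^{3/2}),  u = L² − r² sin²θ = 0.020799 m².
Substituting r = 0.0407 m, L = 0.1451 m, θ = 156.9°: d²x/dθ² = +0.029368 m.
a = ω²·d²x/dθ² = (349.9)²·(+0.029368) = +3594.8 m/s²;  |a| = 3594.8 m/s².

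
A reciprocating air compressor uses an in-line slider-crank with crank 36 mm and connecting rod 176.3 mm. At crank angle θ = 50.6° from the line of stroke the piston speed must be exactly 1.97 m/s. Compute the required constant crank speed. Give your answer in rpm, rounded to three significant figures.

For an in-line slider-crank, |v_piston| = rω|sinθ|·[1 + r cosθ/√(L² − r² sin²θ)].
With r = 0.036 m, L = 0.1763 m, θ = 50.6°: the bracketed kinematic factor |dx/dθ| = 0.03147 m.
ω = v/|dx/dθ| = 1.97/0.03147 = 62.6 rad/s.
N = 60ω/(2π) = 597.78 rpm.

598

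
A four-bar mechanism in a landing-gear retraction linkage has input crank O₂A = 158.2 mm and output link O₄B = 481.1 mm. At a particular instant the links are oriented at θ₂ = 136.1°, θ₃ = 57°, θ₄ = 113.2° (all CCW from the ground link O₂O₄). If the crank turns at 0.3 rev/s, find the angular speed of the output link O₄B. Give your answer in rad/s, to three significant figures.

ω₂ = 1.885 rad/s (from 0.3 rev/s).
Differentiating the loop-closure r₂e^{iθ₂}+r₃e^{iθ₃}=r₁+r₄e^{iθ₄} gives r₂ω₂e^{iθ₂}+r₃ω₃e^{iθ₃}=r₄ω₄e^{iθ₄}.
Eliminating the other unknown: ω₄ = r₂ω₂ sin(θ₂−θ₃) / [r₄ sin(θ₄−θ₃)].
Numerator sine = +0.98196; denominator sine = +0.83098.
Result = 0.1582·1.885·(+0.98196) / (0.4811·(+0.83098)) = +0.73244 rad/s; magnitude 0.73244 rad/s.

0.732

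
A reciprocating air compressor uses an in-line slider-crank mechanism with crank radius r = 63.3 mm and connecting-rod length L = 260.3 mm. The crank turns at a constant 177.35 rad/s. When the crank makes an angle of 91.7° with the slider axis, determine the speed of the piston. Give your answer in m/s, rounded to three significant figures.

11.1

ω = 177.3 rad/s
For an in-line slider-crank, x = r cosθ + √(L² − r² sin²θ), so v = −rω sinθ·[1 + r cosθ/√(L² − r² sin²θ)].
With r = 0.0633 m, L = 0.2603 m, θ = 91.7°: √(L² − r² sin²θ) = 0.25249 m.
v = −0.0633·177.3·0.99956·[1 + 0.0633·-0.02967/0.25249] = -11.138 m/s.
|v| = 11.138 m/s.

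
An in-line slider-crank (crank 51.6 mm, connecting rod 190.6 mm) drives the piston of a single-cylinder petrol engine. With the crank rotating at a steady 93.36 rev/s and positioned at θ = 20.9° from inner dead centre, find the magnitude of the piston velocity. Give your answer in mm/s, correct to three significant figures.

13500

ω = 2π·93.4 = 586.6 rad/s
For an in-line slider-crank, x = r cosθ + √(L² − r² sin²θ), so v = −rω sinθ·[1 + r cosθ/√(L² − r² sin²θ)].
With r = 0.0516 m, L = 0.1906 m, θ = 20.9°: √(L² − r² sin²θ) = 0.18971 m.
v = −0.0516·586.6·0.35674·[1 + 0.0516·0.93420/0.18971] = -13.542 m/s.
|v| = 13.542 m/s = 13542 mm/s.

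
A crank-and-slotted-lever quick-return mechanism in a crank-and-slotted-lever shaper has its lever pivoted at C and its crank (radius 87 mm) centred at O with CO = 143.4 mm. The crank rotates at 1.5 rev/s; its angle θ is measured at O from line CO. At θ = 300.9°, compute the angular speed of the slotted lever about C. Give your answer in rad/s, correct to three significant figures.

3.22

ω = 9.425 rad/s (from 1.5 rev/s).
Crank pin A relative to C: A = (d + r cosθ, r sinθ); lever angle φ = atan2(r sinθ, d + r cosθ).
Differentiating tanφ: φ̇ = rω(d cosθ + r)/(d² + r² + 2dr cosθ).
d² + r² + 2dr cosθ = |CA|² = 0.0409462 m²;  d cosθ + r = +0.16064 m.
|ω_lever| = |0.087·9.425·+0.16064| / 0.0409462 = 3.2169 rad/s.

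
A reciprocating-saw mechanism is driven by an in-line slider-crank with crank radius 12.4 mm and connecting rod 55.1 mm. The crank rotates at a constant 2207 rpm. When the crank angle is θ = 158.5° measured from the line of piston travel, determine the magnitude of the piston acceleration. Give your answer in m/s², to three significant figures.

506

ω = 2π·2207/60 = 231.1 rad/s
x(θ) = r cosθ + √(L² − r² sin²θ); with ω constant, a = ω²·d²x/dθ².
d²x/dθ² = −r cosθ − r²(cos2θ)/√u − r⁴ sin²2θ/(4u^{3/2}),  u = L² − r² sin²θ = 0.00301536 m².
Substituting r = 0.0124 m, L = 0.0551 m, θ = 158.5°: d²x/dθ² = +0.0094727 m.
a = ω²·d²x/dθ² = (231.1)²·(+0.0094727) = +505.98 m/s²;  |a| = 505.98 m/s².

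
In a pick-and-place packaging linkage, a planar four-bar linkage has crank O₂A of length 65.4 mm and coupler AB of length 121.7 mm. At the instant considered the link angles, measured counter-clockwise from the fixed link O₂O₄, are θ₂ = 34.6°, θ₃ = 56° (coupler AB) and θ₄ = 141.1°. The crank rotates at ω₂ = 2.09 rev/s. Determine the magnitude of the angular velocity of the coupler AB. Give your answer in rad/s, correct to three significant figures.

6.79

ω₂ = 13.13 rad/s (from 2.09 rev/s).
Differentiating the loop-closure r₂e^{iθ₂}+r₃e^{iθ₃}=r₁+r₄e^{iθ₄} gives r₂ω₂e^{iθ₂}+r₃ω₃e^{iθ₃}=r₄ω₄e^{iθ₄}.
Eliminating the other unknown: ω₃ = r₂ω₂ sin(θ₄−θ₂) / [r₃ sin(θ₃−θ₄)].
Numerator sine = +0.95882; denominator sine = -0.99635.
Result = 0.0654·13.13·(+0.95882) / (0.1217·(-0.99635)) = -6.7911 rad/s; magnitude 6.7911 rad/s.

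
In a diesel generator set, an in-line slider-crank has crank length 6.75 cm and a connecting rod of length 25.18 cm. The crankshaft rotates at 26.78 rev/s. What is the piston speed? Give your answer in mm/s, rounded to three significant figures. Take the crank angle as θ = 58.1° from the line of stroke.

ω = 2π·26.8 = 168.3 rad/s
For an in-line slider-crank, x = r cosθ + √(L² − r² sin²θ), so v = −rω sinθ·[1 + r cosθ/√(L² − r² sin²θ)].
With r = 0.0675 m, L = 0.2518 m, θ = 58.1°: √(L² − r² sin²θ) = 0.24519 m.
v = −0.0675·168.3·0.84897·[1 + 0.0675·0.52844/0.24519] = -11.045 m/s.
|v| = 11.045 m/s = 11045 mm/s.

11000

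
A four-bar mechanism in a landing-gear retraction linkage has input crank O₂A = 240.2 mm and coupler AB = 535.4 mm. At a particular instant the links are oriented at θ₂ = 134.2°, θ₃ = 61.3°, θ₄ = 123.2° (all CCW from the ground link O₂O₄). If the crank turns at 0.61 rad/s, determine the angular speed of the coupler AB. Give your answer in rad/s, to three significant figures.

ω₂ = 0.61 rad/s
Differentiating the loop-closure r₂e^{iθ₂}+r₃e^{iθ₃}=r₁+r₄e^{iθ₄} gives r₂ω₂e^{iθ₂}+r₃ω₃e^{iθ₃}=r₄ω₄e^{iθ₄}.
Eliminating the other unknown: ω₃ = r₂ω₂ sin(θ₄−θ₂) / [r₃ sin(θ₃−θ₄)].
Numerator sine = -0.19081; denominator sine = -0.88213.
Result = 0.2402·0.61·(-0.19081) / (0.5354·(-0.88213)) = +0.059196 rad/s; magnitude 0.059196 rad/s.

0.0592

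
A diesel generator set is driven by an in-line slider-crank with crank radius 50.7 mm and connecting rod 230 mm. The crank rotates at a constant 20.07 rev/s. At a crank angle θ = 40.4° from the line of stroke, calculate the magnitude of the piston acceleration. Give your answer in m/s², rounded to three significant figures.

ω = 2π·20.1 = 126.1 rad/s
x(θ) = r cosθ + √(L² − r² sin²θ); with ω constant, a = ω²·d²x/dθ².
d²x/dθ² = −r cosθ − r²(cos2θ)/√u − r⁴ sin²2θ/(4u^{3/2}),  u = L² − r² sin²θ = 0.0518202 m².
Substituting r = 0.0507 m, L = 0.23 m, θ = 40.4°: d²x/dθ² = -0.040552 m.
a = ω²·d²x/dθ² = (126.1)²·(-0.040552) = -644.86 m/s²;  |a| = 644.86 m/s².

645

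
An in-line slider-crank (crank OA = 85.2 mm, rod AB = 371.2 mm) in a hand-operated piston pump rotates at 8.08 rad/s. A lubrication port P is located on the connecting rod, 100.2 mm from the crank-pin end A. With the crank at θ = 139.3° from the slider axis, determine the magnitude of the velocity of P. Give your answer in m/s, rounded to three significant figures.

ω = 8.08 rad/s.  Crank-pin speed |V_A| = rω = 0.68842 m/s, perpendicular to OA.
Rod angle: sinφ = −(r/L) sinθ ⇒ φ = -8.608°; ω_rod = −rω cosθ/√(L²−r²sin²θ) = +1.422 rad/s.
V_P = V_A + ω_rod × AP, with AP = 0.1002 m along the rod.
Components: V_Px = −rω sinθ − a·ω_rod·sinφ = -0.42759 m/s;  V_Py = rω cosθ + a·ω_rod·cosφ = -0.38103 m/s.
|V_P| = √(V_Px² + V_Py²) = 0.57273 m/s.

0.573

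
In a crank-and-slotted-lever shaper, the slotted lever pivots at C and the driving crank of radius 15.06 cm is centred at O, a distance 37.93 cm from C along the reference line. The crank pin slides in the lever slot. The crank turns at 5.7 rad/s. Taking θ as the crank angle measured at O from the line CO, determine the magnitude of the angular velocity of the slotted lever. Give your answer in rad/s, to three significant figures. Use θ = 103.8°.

ω = 5.7 rad/s
Crank pin A relative to C: A = (d + r cosθ, r sinθ); lever angle φ = atan2(r sinθ, d + r cosθ).
Differentiating tanφ: φ̇ = rω(d cosθ + r)/(d² + r² + 2dr cosθ).
d² + r² + 2dr cosθ = |CA|² = 0.139298 m²;  d cosθ + r = +0.060124 m.
|ω_lever| = |0.1506·5.7·+0.060124| / 0.139298 = 0.37052 rad/s.

0.371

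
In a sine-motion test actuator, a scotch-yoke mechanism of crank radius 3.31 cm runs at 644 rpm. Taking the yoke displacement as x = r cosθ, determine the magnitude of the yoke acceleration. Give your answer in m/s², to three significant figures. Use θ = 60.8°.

73.4

ω = 67.44 rad/s (from 644 rpm).
x = r cosθ ⇒ ẍ = −rω² cosθ (ω constant).
|a| = rω²|cosθ| = 0.0331·(67.44)²·|cos 60.8°| = 73.443 m/s².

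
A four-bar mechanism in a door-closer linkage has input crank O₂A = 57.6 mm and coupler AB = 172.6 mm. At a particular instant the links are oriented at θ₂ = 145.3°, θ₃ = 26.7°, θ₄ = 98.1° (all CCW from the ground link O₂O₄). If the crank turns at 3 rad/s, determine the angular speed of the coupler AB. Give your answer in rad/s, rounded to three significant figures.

ω₂ = 3 rad/s
Differentiating the loop-closure r₂e^{iθ₂}+r₃e^{iθ₃}=r₁+r₄e^{iθ₄} gives r₂ω₂e^{iθ₂}+r₃ω₃e^{iθ₃}=r₄ω₄e^{iθ₄}.
Eliminating the other unknown: ω₃ = r₂ω₂ sin(θ₄−θ₂) / [r₃ sin(θ₃−θ₄)].
Numerator sine = -0.73373; denominator sine = -0.94777.
Result = 0.0576·3·(-0.73373) / (0.1726·(-0.94777)) = +0.77506 rad/s; magnitude 0.77506 rad/s.

0.775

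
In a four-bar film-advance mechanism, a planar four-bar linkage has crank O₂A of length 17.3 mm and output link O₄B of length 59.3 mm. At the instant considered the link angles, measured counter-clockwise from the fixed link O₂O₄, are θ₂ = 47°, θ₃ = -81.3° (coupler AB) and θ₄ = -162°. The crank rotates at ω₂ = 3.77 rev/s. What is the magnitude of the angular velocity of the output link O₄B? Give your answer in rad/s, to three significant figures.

ω₂ = 23.69 rad/s (from 3.77 rev/s).
Differentiating the loop-closure r₂e^{iθ₂}+r₃e^{iθ₃}=r₁+r₄e^{iθ₄} gives r₂ω₂e^{iθ₂}+r₃ω₃e^{iθ₃}=r₄ω₄e^{iθ₄}.
Eliminating the other unknown: ω₄ = r₂ω₂ sin(θ₂−θ₃) / [r₄ sin(θ₄−θ₃)].
Numerator sine = +0.78478; denominator sine = -0.98686.
Result = 0.0173·23.69·(+0.78478) / (0.0593·(-0.98686)) = -5.4955 rad/s; magnitude 5.4955 rad/s.

5.50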